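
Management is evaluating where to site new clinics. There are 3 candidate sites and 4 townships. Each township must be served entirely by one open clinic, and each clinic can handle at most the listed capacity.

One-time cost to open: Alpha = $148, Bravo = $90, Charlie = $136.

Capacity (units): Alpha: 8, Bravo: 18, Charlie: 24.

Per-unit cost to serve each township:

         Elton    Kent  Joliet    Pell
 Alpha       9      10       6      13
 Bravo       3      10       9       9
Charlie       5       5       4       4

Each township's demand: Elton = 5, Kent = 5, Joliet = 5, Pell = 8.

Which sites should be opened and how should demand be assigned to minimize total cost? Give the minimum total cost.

Minimum total cost: 238

Open {Charlie}: Elton→Charlie 5·5=25, Kent→Charlie 5·5=25, Joliet→Charlie 4·5=20, Pell→Charlie 4·8=32.
Loads: Charlie carries 23/24. Service 102; fixed 136; total 238.
Next best feasible plan costs 318.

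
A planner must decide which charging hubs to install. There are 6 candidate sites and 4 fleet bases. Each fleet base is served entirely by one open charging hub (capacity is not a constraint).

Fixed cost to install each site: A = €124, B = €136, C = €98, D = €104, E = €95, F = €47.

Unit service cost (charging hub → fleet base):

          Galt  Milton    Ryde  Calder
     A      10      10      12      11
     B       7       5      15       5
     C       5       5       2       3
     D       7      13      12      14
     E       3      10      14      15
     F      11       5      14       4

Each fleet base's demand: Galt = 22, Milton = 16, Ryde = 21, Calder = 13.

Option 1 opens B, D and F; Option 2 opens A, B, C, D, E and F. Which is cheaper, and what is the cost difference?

Option 1 is cheaper by 6.

Option 1: {B, D, F}: Galt→B 7·22=154, Milton→B 5·16=80, Ryde→D 12·21=252, Calder→F 4·13=52. Service 538; fixed 287; total 825.
Option 2: {A, B, C, D, E, F}: Galt→E 3·22=66, Milton→B 5·16=80, Ryde→C 2·21=42, Calder→C 3·13=39. Service 227; fixed 604; total 831.
Difference: |825 − 831| = 6.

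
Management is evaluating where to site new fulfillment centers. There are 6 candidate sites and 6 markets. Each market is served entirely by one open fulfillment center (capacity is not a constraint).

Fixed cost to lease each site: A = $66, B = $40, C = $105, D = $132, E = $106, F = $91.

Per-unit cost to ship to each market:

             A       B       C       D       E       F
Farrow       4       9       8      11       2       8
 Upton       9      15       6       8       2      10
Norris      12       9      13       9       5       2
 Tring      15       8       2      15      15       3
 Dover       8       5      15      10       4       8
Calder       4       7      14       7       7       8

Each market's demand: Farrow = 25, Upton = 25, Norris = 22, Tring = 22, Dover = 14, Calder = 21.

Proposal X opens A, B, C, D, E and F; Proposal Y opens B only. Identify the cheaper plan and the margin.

Proposal X is cheaper by 363.

Proposal X: {A, B, C, D, E, F}: Farrow→E 2·25=50, Upton→E 2·25=50, Norris→F 2·22=44, Tring→C 2·22=44, Dover→E 4·14=56, Calder→A 4·21=84. Service 328; fixed 540; total 868.
Proposal Y: {B}: Farrow→B 9·25=225, Upton→B 15·25=375, Norris→B 9·22=198, Tring→B 8·22=176, Dover→B 5·14=70, Calder→B 7·21=147. Service 1191; fixed 40; total 1231.
Difference: |868 − 1231| = 363.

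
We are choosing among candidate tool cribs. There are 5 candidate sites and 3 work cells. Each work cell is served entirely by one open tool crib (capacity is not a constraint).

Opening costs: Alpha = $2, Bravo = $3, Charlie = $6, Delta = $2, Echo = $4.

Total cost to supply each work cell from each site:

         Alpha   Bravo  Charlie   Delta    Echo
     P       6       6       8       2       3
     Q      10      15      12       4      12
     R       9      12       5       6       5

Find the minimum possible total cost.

For any fixed open set, each work cell goes to its cheapest open site; total = fixed + service.
{Delta}: P→Delta 2, Q→Delta 4, R→Delta 6. Service 12; fixed 2; total 14.
{Alpha, Delta}: service 12 + fixed 4 = 16
{Bravo, Delta}: service 12 + fixed 5 = 17
{Alpha, Bravo, Charlie, Delta, Echo}: P→Delta 2, Q→Delta 4, R→Charlie 5. Service 11; fixed 17; total 28.
No other subset beats 14.

Minimum total cost: 14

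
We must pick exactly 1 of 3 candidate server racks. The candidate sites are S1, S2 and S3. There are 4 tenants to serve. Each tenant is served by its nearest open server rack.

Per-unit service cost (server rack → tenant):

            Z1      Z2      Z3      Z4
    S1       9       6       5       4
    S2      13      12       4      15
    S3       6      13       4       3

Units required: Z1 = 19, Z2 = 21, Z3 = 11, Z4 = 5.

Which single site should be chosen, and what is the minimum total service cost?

Choose S1 only; total service cost 372.

With exactly 1 open, each tenant uses its cheapest among the chosen.
{S1}: Z1→S1 9·19=171, Z2→S1 6·21=126, Z3→S1 5·11=55, Z4→S1 4·5=20. Service cost 372.
{S3}: service cost 446
{S2}: service cost 618
Among all 3 size-1 choices, {S1} is lowest.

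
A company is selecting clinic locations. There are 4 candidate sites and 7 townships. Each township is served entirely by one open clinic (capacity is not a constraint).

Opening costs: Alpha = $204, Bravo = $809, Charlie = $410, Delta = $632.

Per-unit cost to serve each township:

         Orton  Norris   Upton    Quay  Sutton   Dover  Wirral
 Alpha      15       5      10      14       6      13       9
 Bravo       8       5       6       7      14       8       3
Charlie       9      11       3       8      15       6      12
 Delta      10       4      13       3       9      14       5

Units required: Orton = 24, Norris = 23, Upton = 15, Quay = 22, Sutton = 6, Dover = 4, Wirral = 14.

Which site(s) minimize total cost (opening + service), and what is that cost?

Open Alpha only; minimum total cost 1351.

For any fixed open set, each township goes to its cheapest open site; total = fixed + service.
{Alpha}: Orton→Alpha 15·24=360, Norris→Alpha 5·23=115, Upton→Alpha 10·15=150, Quay→Alpha 14·22=308, Sutton→Alpha 6·6=36, Dover→Alpha 13·4=52, Wirral→Alpha 9·14=126. Service 1147; fixed 204; total 1351.
{Alpha, Charlie}: Orton→Charlie 9·24=216, Norris→Alpha 5·23=115, Upton→Charlie 3·15=45, Quay→Charlie 8·22=176, Sutton→Alpha 6·6=36, Dover→Charlie 6·4=24, Wirral→Alpha 9·14=126. Service 738; fixed 614; total 1352.
{Charlie}: service 972 + fixed 410 = 1382
{Alpha, Bravo, Charlie, Delta}: service 497 + fixed 2055 = 2552
(All 15 nonempty subsets were checked; Alpha only is lowest.)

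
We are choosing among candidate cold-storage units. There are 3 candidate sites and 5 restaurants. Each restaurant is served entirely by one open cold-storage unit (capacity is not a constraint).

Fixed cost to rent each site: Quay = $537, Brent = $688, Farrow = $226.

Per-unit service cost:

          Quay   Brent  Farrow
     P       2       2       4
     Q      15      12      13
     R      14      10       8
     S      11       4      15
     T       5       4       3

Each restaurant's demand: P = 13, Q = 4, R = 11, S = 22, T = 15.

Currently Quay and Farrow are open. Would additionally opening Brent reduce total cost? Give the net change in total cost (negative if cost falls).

Current service cost with {Quay, Farrow}: 453.
Adding Brent: each restaurant re-picks its cheapest; new service cost 295, saving 158.
Extra fixed cost: 688. Net change = 688 − 158 = 530.
(Totals: 1216 → 1746.)

No — net change +530 (cost rises by 530).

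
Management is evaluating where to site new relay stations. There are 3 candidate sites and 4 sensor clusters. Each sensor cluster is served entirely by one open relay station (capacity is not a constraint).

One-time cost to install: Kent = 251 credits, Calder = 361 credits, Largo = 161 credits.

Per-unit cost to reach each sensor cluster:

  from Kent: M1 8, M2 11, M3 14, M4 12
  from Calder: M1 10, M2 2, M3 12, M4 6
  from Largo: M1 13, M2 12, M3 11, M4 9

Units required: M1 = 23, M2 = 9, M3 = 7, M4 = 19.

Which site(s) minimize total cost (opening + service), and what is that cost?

Open Calder only; minimum total cost 807.

For any fixed open set, each sensor cluster goes to its cheapest open site; total = fixed + service.
{Calder}: M1→Calder 10·23=230, M2→Calder 2·9=18, M3→Calder 12·7=84, M4→Calder 6·19=114. Service 446; fixed 361; total 807.
{Largo}: service 655 + fixed 161 = 816
{Kent}: service 609 + fixed 251 = 860
{Kent, Calder, Largo}: service 393 + fixed 773 = 1166
(All 7 nonempty subsets were checked; Calder only is lowest.)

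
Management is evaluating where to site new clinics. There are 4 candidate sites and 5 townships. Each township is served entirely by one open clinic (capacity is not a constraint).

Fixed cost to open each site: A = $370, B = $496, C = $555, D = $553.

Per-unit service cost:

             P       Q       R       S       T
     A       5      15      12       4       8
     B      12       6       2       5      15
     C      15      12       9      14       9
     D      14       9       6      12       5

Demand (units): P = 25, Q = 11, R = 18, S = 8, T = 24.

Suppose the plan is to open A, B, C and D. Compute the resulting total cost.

Total cost: 2353

Each township is assigned to its cheapest site among the open ones.
{A, B, C, D}: P→A 5·25=125, Q→B 6·11=66, R→B 2·18=36, S→A 4·8=32, T→D 5·24=120. Service 379; fixed 1974; total 2353.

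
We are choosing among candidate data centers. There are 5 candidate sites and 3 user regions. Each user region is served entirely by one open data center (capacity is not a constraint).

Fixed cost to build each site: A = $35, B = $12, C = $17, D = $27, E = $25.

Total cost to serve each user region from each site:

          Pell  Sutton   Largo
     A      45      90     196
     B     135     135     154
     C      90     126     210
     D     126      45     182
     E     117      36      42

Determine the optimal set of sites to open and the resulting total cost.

Open A and E; minimum total cost 183.

For any fixed open set, each user region goes to its cheapest open site; total = fixed + service.
{A, E}: Pell→A 45, Sutton→E 36, Largo→E 42. Service 123; fixed 60; total 183.
{A, B, E}: service 123 + fixed 72 = 195
{A, C, E}: service 123 + fixed 77 = 200
{A, B, C, D, E}: service 123 + fixed 116 = 239
No other subset beats 183.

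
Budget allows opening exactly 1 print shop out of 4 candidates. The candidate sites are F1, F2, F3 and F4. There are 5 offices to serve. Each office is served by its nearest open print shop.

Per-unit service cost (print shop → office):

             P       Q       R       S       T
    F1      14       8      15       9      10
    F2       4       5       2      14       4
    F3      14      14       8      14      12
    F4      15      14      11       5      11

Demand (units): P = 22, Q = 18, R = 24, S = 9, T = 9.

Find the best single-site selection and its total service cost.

Choose F2 only; total service cost 388.

With exactly 1 open, each office uses its cheapest among the chosen.
{F2}: P→F2 4·22=88, Q→F2 5·18=90, R→F2 2·24=48, S→F2 14·9=126, T→F2 4·9=36. Service cost 388.
{F1}: service cost 983
{F3}: service cost 986
Among all 4 size-1 choices, {F2} is lowest.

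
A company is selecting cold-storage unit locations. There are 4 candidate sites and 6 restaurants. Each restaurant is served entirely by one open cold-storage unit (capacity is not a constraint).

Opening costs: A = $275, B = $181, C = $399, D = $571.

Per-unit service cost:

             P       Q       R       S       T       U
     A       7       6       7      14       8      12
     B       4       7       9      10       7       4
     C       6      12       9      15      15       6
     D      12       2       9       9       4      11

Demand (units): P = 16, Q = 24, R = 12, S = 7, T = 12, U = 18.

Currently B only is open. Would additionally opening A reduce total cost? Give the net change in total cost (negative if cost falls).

No — net change +227 (cost rises by 227).

Current service cost with {B}: 566.
Adding A: each restaurant re-picks its cheapest; new service cost 518, saving 48.
Extra fixed cost: 275. Net change = 275 − 48 = 227.
(Totals: 747 → 974.)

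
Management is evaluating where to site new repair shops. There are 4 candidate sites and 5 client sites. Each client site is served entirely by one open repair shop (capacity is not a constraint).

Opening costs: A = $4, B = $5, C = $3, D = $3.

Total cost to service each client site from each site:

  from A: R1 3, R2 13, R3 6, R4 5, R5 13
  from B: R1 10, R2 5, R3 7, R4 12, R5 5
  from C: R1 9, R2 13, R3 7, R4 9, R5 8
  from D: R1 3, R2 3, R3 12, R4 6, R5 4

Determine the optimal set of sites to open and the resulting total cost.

Open A and D; minimum total cost 28.

For any fixed open set, each client site goes to its cheapest open site; total = fixed + service.
{A, D}: R1→A 3, R2→D 3, R3→A 6, R4→A 5, R5→D 4. Service 21; fixed 7; total 28.
{C, D}: service 23 + fixed 6 = 29
{A, C, D}: service 21 + fixed 10 = 31
{A, B, C, D}: service 21 + fixed 15 = 36
No other subset beats 28.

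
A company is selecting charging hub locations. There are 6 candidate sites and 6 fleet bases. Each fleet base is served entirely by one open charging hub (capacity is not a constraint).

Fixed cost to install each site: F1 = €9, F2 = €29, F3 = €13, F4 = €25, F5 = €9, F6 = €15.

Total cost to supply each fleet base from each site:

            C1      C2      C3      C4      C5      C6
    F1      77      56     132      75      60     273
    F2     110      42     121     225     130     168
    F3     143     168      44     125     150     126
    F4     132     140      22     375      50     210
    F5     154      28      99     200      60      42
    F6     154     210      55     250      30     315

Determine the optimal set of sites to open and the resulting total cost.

Open F1, F4, F5 and F6; minimum total cost 332.

For any fixed open set, each fleet base goes to its cheapest open site; total = fixed + service.
{F1, F4, F5, F6}: C1→F1 77, C2→F5 28, C3→F4 22, C4→F1 75, C5→F6 30, C6→F5 42. Service 274; fixed 58; total 332.
{F1, F4, F5}: C1→F1 77, C2→F5 28, C3→F4 22, C4→F1 75, C5→F4 50, C6→F5 42. Service 294; fixed 43; total 337.
{F1, F5, F6}: C1→F1 77, C2→F5 28, C3→F6 55, C4→F1 75, C5→F6 30, C6→F5 42. Service 307; fixed 33; total 340.
{F1, F2, F3, F4, F5, F6}: service 274 + fixed 100 = 374
No other subset beats 332.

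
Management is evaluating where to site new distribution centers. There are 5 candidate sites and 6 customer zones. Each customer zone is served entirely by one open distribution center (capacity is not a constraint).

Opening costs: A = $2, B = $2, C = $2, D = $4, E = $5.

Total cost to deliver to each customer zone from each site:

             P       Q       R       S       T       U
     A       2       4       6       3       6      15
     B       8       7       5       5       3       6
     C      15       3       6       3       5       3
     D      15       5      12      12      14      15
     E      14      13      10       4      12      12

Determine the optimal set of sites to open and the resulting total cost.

Open A, B and C; minimum total cost 25.

For any fixed open set, each customer zone goes to its cheapest open site; total = fixed + service.
{A, B, C}: P→A 2, Q→C 3, R→B 5, S→A 3, T→B 3, U→C 3. Service 19; fixed 6; total 25.
{A, C}: P→A 2, Q→C 3, R→A 6, S→A 3, T→C 5, U→C 3. Service 22; fixed 4; total 26.
{A, B}: P→A 2, Q→A 4, R→B 5, S→A 3, T→B 3, U→B 6. Service 23; fixed 4; total 27.
{A, B, C, D, E}: P→A 2, Q→C 3, R→B 5, S→A 3, T→B 3, U→C 3. Service 19; fixed 15; total 34.
No other subset beats 25.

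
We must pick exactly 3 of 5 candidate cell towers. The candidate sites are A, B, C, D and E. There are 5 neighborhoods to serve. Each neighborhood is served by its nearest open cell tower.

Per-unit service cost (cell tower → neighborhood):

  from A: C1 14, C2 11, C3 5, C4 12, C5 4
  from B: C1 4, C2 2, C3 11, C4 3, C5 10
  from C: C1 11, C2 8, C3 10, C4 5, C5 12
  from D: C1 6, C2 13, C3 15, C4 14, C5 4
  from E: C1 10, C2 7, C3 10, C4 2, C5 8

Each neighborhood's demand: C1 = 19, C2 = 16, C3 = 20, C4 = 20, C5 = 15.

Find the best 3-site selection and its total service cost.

Choose A, B and E; total service cost 308.

With exactly 3 open, each neighborhood uses its cheapest among the chosen.
{A, B, E}: C1→B 4·19=76, C2→B 2·16=32, C3→A 5·20=100, C4→E 2·20=40, C5→A 4·15=60. Service cost 308.
{A, B, C}: service cost 328
{A, B, D}: service cost 328
Among all 10 size-3 choices, {A, B, E} is lowest.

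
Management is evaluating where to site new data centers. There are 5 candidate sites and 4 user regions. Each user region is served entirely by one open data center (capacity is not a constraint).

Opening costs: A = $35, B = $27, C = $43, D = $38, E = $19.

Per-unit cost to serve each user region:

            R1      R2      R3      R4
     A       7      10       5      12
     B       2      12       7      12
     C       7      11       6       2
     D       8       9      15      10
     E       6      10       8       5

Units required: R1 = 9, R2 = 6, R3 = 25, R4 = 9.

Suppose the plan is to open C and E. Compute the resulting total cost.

Each user region is assigned to its cheapest site among the open ones.
{C, E}: R1→E 6·9=54, R2→E 10·6=60, R3→C 6·25=150, R4→C 2·9=18. Service 282; fixed 62; total 344.

Total cost: 344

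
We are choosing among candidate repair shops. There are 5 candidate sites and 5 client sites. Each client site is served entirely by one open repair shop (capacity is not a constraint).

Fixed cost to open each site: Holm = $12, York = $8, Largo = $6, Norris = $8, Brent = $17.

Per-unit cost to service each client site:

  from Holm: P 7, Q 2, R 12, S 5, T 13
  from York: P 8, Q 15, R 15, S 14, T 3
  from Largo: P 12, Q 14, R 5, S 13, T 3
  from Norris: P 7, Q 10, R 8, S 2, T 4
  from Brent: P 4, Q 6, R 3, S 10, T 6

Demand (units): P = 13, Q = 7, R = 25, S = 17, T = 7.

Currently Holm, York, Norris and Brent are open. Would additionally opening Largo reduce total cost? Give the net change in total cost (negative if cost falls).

Current service cost with {Holm, York, Norris, Brent}: 196.
Adding Largo: each client site re-picks its cheapest; new service cost 196, saving 0.
Extra fixed cost: 6. Net change = 6 − 0 = 6.
(Totals: 241 → 247.)

No — net change +6 (cost rises by 6).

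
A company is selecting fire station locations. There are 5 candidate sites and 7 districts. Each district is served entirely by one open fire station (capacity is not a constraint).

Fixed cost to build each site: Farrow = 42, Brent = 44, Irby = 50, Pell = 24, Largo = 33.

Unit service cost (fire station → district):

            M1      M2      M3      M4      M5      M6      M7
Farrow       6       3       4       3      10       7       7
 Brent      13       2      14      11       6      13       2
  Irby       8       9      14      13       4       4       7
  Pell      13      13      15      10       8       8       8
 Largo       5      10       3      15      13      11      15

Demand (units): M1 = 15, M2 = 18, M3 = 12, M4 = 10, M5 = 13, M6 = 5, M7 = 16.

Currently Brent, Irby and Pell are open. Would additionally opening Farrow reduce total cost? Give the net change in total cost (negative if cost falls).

Current service cost with {Brent, Irby, Pell}: 528.
Adding Farrow: each district re-picks its cheapest; new service cost 308, saving 220.
Extra fixed cost: 42. Net change = 42 − 220 = -178.
(Totals: 646 → 468.)

Yes — net change −178 (cost falls by 178).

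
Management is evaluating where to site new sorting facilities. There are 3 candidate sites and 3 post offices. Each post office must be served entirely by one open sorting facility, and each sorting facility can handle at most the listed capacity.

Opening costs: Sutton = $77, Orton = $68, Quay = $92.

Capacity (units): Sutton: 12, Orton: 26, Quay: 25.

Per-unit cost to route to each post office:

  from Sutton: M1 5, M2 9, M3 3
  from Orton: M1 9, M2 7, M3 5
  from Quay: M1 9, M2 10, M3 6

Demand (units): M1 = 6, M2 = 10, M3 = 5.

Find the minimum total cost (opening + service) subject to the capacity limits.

Minimum total cost: 217

Open {Orton}: M1→Orton 9·6=54, M2→Orton 7·10=70, M3→Orton 5·5=25.
Loads: Orton carries 21/26. Service 149; fixed 68; total 217.
Next best feasible plan costs 260.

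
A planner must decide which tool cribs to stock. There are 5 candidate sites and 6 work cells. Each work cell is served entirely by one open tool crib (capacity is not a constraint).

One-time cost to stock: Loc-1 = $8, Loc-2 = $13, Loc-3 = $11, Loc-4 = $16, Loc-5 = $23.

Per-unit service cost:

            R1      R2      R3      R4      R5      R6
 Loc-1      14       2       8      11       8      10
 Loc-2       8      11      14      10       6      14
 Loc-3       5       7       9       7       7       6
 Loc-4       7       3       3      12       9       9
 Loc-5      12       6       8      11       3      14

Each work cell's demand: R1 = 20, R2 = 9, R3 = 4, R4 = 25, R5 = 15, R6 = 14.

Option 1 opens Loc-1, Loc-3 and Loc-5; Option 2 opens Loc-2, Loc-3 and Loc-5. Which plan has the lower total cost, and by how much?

Option 1: {Loc-1, Loc-3, Loc-5}: R1→Loc-3 5·20=100, R2→Loc-1 2·9=18, R3→Loc-1 8·4=32, R4→Loc-3 7·25=175, R5→Loc-5 3·15=45, R6→Loc-3 6·14=84. Service 454; fixed 42; total 496.
Option 2: {Loc-2, Loc-3, Loc-5}: R1→Loc-3 5·20=100, R2→Loc-5 6·9=54, R3→Loc-5 8·4=32, R4→Loc-3 7·25=175, R5→Loc-5 3·15=45, R6→Loc-3 6·14=84. Service 490; fixed 47; total 537.
Difference: |496 − 537| = 41.

Option 1 is cheaper by 41.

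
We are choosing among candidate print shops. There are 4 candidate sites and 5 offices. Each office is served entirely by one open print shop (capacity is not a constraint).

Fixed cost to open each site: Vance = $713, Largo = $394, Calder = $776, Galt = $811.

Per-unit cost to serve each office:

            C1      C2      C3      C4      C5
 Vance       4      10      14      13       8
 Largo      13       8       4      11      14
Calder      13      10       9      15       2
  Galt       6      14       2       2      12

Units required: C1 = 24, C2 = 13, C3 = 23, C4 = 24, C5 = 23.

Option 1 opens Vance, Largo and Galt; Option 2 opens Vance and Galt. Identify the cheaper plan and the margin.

Option 2 is cheaper by 368.

Option 1: {Vance, Largo, Galt}: C1→Vance 4·24=96, C2→Largo 8·13=104, C3→Galt 2·23=46, C4→Galt 2·24=48, C5→Vance 8·23=184. Service 478; fixed 1918; total 2396.
Option 2: {Vance, Galt}: C1→Vance 4·24=96, C2→Vance 10·13=130, C3→Galt 2·23=46, C4→Galt 2·24=48, C5→Vance 8·23=184. Service 504; fixed 1524; total 2028.
Difference: |2396 − 2028| = 368.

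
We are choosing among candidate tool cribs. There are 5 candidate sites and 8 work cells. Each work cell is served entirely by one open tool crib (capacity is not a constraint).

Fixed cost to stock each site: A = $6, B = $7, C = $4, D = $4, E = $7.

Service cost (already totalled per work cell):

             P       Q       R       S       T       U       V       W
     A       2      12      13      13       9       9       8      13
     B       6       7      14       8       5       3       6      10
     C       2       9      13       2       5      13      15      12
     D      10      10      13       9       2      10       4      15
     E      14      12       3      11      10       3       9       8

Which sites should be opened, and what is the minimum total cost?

For any fixed open set, each work cell goes to its cheapest open site; total = fixed + service.
{C, D, E}: P→C 2, Q→C 9, R→E 3, S→C 2, T→D 2, U→E 3, V→D 4, W→E 8. Service 33; fixed 15; total 48.
{C, E}: service 41 + fixed 11 = 52
{B, C, D, E}: service 31 + fixed 22 = 53
{A, B, C, D, E}: service 31 + fixed 28 = 59
No other subset beats 48.

Open C, D and E; minimum total cost 48.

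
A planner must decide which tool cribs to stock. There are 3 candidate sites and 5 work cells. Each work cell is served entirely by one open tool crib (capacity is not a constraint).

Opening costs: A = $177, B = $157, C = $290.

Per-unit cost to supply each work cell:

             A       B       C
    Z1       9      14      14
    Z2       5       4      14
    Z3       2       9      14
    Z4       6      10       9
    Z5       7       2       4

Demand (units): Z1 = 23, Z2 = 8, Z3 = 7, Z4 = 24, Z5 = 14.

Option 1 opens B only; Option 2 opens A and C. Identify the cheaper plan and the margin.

Option 1 is cheaper by 86.

Option 1: {B}: Z1→B 14·23=322, Z2→B 4·8=32, Z3→B 9·7=63, Z4→B 10·24=240, Z5→B 2·14=28. Service 685; fixed 157; total 842.
Option 2: {A, C}: Z1→A 9·23=207, Z2→A 5·8=40, Z3→A 2·7=14, Z4→A 6·24=144, Z5→C 4·14=56. Service 461; fixed 467; total 928.
Difference: |842 − 928| = 86.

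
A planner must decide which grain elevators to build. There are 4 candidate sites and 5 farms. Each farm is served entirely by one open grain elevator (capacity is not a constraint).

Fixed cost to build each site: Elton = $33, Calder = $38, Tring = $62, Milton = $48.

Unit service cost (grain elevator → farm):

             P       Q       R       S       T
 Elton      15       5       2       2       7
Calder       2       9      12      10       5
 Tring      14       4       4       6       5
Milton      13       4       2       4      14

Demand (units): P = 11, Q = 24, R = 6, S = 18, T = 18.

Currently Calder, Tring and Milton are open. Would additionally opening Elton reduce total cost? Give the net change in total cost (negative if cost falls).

Current service cost with {Calder, Tring, Milton}: 292.
Adding Elton: each farm re-picks its cheapest; new service cost 256, saving 36.
Extra fixed cost: 33. Net change = 33 − 36 = -3.
(Totals: 440 → 437.)

Yes — net change −3 (cost falls by 3).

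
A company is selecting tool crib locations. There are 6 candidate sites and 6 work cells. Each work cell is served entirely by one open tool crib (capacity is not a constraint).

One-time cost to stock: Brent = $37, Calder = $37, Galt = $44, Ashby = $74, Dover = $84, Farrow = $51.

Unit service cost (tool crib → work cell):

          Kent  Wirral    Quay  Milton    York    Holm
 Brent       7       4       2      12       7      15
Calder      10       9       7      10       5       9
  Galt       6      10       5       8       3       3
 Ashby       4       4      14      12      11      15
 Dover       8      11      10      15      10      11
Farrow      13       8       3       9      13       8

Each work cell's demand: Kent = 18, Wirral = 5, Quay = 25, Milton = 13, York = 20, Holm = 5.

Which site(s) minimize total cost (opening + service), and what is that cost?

For any fixed open set, each work cell goes to its cheapest open site; total = fixed + service.
{Brent, Galt}: Kent→Galt 6·18=108, Wirral→Brent 4·5=20, Quay→Brent 2·25=50, Milton→Galt 8·13=104, York→Galt 3·20=60, Holm→Galt 3·5=15. Service 357; fixed 81; total 438.
{Brent, Calder, Galt}: Kent→Galt 6·18=108, Wirral→Brent 4·5=20, Quay→Brent 2·25=50, Milton→Galt 8·13=104, York→Galt 3·20=60, Holm→Galt 3·5=15. Service 357; fixed 118; total 475.
{Brent, Galt, Ashby}: service 321 + fixed 155 = 476
{Brent, Calder, Galt, Ashby, Dover, Farrow}: Kent→Ashby 4·18=72, Wirral→Brent 4·5=20, Quay→Brent 2·25=50, Milton→Galt 8·13=104, York→Galt 3·20=60, Holm→Galt 3·5=15. Service 321; fixed 327; total 648.
No other subset beats 438.

Open Brent and Galt; minimum total cost 438.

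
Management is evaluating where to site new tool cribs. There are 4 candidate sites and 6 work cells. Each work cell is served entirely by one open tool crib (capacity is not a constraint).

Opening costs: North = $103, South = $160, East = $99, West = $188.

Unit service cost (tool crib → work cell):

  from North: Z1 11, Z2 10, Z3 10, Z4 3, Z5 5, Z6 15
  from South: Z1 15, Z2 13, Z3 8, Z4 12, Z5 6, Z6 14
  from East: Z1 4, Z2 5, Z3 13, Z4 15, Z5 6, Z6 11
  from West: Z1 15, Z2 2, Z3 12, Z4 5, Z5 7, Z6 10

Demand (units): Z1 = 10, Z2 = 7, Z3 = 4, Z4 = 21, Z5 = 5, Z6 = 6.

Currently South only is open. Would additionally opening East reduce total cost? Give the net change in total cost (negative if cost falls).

Current service cost with {South}: 639.
Adding East: each work cell re-picks its cheapest; new service cost 455, saving 184.
Extra fixed cost: 99. Net change = 99 − 184 = -85.
(Totals: 799 → 714.)

Yes — net change −85 (cost falls by 85).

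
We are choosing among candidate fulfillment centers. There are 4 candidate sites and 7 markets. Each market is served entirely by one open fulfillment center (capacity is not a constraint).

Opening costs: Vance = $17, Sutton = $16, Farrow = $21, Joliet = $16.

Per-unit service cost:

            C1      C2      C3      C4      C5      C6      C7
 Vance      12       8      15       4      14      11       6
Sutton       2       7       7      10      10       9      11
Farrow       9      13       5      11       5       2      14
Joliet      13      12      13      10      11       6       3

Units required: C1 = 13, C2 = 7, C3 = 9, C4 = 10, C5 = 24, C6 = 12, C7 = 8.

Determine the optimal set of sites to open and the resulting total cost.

Open Vance, Sutton, Farrow and Joliet; minimum total cost 398.

For any fixed open set, each market goes to its cheapest open site; total = fixed + service.
{Vance, Sutton, Farrow, Joliet}: C1→Sutton 2·13=26, C2→Sutton 7·7=49, C3→Farrow 5·9=45, C4→Vance 4·10=40, C5→Farrow 5·24=120, C6→Farrow 2·12=24, C7→Joliet 3·8=24. Service 328; fixed 70; total 398.
{Vance, Sutton, Farrow}: service 352 + fixed 54 = 406
{Sutton, Farrow, Joliet}: service 388 + fixed 53 = 441
{Sutton}: C1→Sutton 2·13=26, C2→Sutton 7·7=49, C3→Sutton 7·9=63, C4→Sutton 10·10=100, C5→Sutton 10·24=240, C6→Sutton 9·12=108, C7→Sutton 11·8=88. Service 674; fixed 16; total 690.
No other subset beats 398.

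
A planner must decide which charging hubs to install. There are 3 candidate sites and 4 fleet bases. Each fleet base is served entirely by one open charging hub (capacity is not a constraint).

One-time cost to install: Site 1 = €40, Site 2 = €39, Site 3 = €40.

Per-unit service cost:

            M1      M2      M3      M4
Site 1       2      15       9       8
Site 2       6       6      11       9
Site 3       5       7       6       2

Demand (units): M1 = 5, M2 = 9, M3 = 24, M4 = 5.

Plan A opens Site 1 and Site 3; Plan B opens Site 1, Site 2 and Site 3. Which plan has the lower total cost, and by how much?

Plan A: {Site 1, Site 3}: M1→Site 1 2·5=10, M2→Site 3 7·9=63, M3→Site 3 6·24=144, M4→Site 3 2·5=10. Service 227; fixed 80; total 307.
Plan B: {Site 1, Site 2, Site 3}: M1→Site 1 2·5=10, M2→Site 2 6·9=54, M3→Site 3 6·24=144, M4→Site 3 2·5=10. Service 218; fixed 119; total 337.
Difference: |307 − 337| = 30.

Plan A is cheaper by 30.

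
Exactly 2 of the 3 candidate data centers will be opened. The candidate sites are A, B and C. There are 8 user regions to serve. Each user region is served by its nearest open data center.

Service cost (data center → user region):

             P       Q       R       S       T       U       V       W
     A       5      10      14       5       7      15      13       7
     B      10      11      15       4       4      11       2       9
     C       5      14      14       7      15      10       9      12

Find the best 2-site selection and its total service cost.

Choose A and B; total service cost 57.

With exactly 2 open, each user region uses its cheapest among the chosen.
{A, B}: P→A 5, Q→A 10, R→A 14, S→B 4, T→B 4, U→B 11, V→B 2, W→A 7. Service cost 57.
{B, C}: service cost 59
{A, C}: service cost 67
Among all 3 size-2 choices, {A, B} is lowest.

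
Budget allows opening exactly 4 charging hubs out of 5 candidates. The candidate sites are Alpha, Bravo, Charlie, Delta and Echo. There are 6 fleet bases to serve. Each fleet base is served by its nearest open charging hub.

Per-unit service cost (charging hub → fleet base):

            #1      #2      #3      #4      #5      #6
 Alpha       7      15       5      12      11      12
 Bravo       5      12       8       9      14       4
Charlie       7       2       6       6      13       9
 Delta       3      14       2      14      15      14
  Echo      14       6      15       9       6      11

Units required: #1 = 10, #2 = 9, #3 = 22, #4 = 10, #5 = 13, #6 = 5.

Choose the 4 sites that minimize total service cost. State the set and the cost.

With exactly 4 open, each fleet base uses its cheapest among the chosen.
{Bravo, Charlie, Delta, Echo}: #1→Delta 3·10=30, #2→Charlie 2·9=18, #3→Delta 2·22=44, #4→Charlie 6·10=60, #5→Echo 6·13=78, #6→Bravo 4·5=20. Service cost 250.
{Alpha, Charlie, Delta, Echo}: service cost 275
{Alpha, Bravo, Charlie, Delta}: service cost 315
Among all 5 size-4 choices, {Bravo, Charlie, Delta, Echo} is lowest.

Choose Bravo, Charlie, Delta and Echo; total service cost 250.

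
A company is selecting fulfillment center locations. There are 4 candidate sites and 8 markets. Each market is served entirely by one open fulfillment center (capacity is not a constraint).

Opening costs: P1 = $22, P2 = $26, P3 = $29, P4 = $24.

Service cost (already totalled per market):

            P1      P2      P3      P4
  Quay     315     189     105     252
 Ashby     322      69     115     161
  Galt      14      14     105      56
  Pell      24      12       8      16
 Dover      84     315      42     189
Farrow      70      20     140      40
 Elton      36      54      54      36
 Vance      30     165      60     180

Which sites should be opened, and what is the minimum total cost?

Open P1, P2 and P3; minimum total cost 401.

For any fixed open set, each market goes to its cheapest open site; total = fixed + service.
{P1, P2, P3}: Quay→P3 105, Ashby→P2 69, Galt→P1 14, Pell→P3 8, Dover→P3 42, Farrow→P2 20, Elton→P1 36, Vance→P1 30. Service 324; fixed 77; total 401.
{P1, P2, P3, P4}: service 324 + fixed 101 = 425
{P2, P3}: Quay→P3 105, Ashby→P2 69, Galt→P2 14, Pell→P3 8, Dover→P3 42, Farrow→P2 20, Elton→P2 54, Vance→P3 60. Service 372; fixed 55; total 427.
{P1}: service 895 + fixed 22 = 917
No other subset beats 401.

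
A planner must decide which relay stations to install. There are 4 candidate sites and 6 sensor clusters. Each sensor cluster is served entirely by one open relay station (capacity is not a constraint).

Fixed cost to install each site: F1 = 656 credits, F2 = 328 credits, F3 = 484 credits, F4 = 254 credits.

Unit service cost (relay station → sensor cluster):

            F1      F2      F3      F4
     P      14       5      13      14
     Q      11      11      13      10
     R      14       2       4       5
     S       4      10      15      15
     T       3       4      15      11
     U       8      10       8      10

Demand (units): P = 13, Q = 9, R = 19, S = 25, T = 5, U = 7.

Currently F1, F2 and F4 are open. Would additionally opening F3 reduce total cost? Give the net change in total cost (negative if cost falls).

Current service cost with {F1, F2, F4}: 364.
Adding F3: each sensor cluster re-picks its cheapest; new service cost 364, saving 0.
Extra fixed cost: 484. Net change = 484 − 0 = 484.
(Totals: 1602 → 2086.)

No — net change +484 (cost rises by 484).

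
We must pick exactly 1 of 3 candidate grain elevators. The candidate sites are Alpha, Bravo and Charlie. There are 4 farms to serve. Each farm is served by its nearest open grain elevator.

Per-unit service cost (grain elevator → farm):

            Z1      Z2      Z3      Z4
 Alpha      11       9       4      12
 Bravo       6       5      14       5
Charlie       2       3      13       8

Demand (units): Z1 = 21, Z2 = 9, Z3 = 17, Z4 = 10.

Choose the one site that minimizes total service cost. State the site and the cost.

With exactly 1 open, each farm uses its cheapest among the chosen.
{Charlie}: Z1→Charlie 2·21=42, Z2→Charlie 3·9=27, Z3→Charlie 13·17=221, Z4→Charlie 8·10=80. Service cost 370.
{Bravo}: service cost 459
{Alpha}: service cost 500
Among all 3 size-1 choices, {Charlie} is lowest.

Choose Charlie only; total service cost 370.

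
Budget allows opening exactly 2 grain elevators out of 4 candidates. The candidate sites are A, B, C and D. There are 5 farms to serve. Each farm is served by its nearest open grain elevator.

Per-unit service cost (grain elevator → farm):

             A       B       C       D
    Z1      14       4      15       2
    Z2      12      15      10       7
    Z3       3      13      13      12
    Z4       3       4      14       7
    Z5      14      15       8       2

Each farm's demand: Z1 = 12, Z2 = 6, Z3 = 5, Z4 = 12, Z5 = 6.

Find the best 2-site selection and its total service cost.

Choose A and D; total service cost 129.

With exactly 2 open, each farm uses its cheapest among the chosen.
{A, D}: Z1→D 2·12=24, Z2→D 7·6=42, Z3→A 3·5=15, Z4→A 3·12=36, Z5→D 2·6=12. Service cost 129.
{B, D}: service cost 186
{C, D}: service cost 222
Among all 6 size-2 choices, {A, D} is lowest.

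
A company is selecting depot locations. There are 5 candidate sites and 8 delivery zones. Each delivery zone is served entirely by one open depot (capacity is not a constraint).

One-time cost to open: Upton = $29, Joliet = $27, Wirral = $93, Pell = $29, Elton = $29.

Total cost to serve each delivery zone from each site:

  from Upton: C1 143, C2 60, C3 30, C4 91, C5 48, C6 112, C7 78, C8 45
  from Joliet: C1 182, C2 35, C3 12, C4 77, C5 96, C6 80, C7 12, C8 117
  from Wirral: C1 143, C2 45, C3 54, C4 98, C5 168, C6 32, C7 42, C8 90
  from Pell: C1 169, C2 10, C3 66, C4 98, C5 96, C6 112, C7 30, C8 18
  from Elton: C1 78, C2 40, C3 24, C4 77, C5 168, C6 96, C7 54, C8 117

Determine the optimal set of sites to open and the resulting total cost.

Open Upton, Joliet, Pell and Elton; minimum total cost 449.

For any fixed open set, each delivery zone goes to its cheapest open site; total = fixed + service.
{Upton, Joliet, Pell, Elton}: C1→Elton 78, C2→Pell 10, C3→Joliet 12, C4→Joliet 77, C5→Upton 48, C6→Joliet 80, C7→Joliet 12, C8→Pell 18. Service 335; fixed 114; total 449.
{Upton, Pell, Elton}: service 381 + fixed 87 = 468
{Joliet, Pell, Elton}: service 383 + fixed 85 = 468
{Upton, Joliet, Wirral, Pell, Elton}: service 287 + fixed 207 = 494
No other subset beats 449.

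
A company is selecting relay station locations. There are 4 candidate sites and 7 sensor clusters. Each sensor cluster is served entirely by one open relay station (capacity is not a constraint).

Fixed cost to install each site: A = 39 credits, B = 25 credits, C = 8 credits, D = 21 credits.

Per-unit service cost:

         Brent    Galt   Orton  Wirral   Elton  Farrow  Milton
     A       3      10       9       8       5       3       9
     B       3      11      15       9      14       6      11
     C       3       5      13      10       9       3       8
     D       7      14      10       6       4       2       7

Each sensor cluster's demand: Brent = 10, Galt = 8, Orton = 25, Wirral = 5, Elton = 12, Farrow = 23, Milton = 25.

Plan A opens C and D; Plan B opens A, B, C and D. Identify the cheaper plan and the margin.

Plan A: {C, D}: Brent→C 3·10=30, Galt→C 5·8=40, Orton→D 10·25=250, Wirral→D 6·5=30, Elton→D 4·12=48, Farrow→D 2·23=46, Milton→D 7·25=175. Service 619; fixed 29; total 648.
Plan B: {A, B, C, D}: Brent→A 3·10=30, Galt→C 5·8=40, Orton→A 9·25=225, Wirral→D 6·5=30, Elton→D 4·12=48, Farrow→D 2·23=46, Milton→D 7·25=175. Service 594; fixed 93; total 687.
Difference: |648 − 687| = 39.

Plan A is cheaper by 39.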